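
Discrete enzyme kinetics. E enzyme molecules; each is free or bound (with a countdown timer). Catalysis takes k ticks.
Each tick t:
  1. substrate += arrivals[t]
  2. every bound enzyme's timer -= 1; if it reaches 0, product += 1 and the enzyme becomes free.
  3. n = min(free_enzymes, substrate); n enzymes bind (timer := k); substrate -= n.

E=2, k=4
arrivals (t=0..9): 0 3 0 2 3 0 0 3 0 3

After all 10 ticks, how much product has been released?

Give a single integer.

t=0: arr=0 -> substrate=0 bound=0 product=0
t=1: arr=3 -> substrate=1 bound=2 product=0
t=2: arr=0 -> substrate=1 bound=2 product=0
t=3: arr=2 -> substrate=3 bound=2 product=0
t=4: arr=3 -> substrate=6 bound=2 product=0
t=5: arr=0 -> substrate=4 bound=2 product=2
t=6: arr=0 -> substrate=4 bound=2 product=2
t=7: arr=3 -> substrate=7 bound=2 product=2
t=8: arr=0 -> substrate=7 bound=2 product=2
t=9: arr=3 -> substrate=8 bound=2 product=4

Answer: 4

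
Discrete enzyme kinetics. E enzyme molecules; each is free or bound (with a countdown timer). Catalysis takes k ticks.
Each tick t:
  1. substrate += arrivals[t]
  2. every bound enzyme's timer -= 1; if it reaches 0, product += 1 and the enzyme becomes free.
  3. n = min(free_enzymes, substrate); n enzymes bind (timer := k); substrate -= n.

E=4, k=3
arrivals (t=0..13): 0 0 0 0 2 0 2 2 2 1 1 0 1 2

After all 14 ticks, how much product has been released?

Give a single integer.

Answer: 10

Derivation:
t=0: arr=0 -> substrate=0 bound=0 product=0
t=1: arr=0 -> substrate=0 bound=0 product=0
t=2: arr=0 -> substrate=0 bound=0 product=0
t=3: arr=0 -> substrate=0 bound=0 product=0
t=4: arr=2 -> substrate=0 bound=2 product=0
t=5: arr=0 -> substrate=0 bound=2 product=0
t=6: arr=2 -> substrate=0 bound=4 product=0
t=7: arr=2 -> substrate=0 bound=4 product=2
t=8: arr=2 -> substrate=2 bound=4 product=2
t=9: arr=1 -> substrate=1 bound=4 product=4
t=10: arr=1 -> substrate=0 bound=4 product=6
t=11: arr=0 -> substrate=0 bound=4 product=6
t=12: arr=1 -> substrate=0 bound=3 product=8
t=13: arr=2 -> substrate=0 bound=3 product=10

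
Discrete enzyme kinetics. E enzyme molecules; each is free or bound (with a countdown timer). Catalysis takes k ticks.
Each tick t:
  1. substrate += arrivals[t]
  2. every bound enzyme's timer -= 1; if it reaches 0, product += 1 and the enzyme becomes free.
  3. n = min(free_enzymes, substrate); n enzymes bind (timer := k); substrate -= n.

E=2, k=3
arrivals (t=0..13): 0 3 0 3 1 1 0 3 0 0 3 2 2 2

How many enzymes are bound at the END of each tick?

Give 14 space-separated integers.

t=0: arr=0 -> substrate=0 bound=0 product=0
t=1: arr=3 -> substrate=1 bound=2 product=0
t=2: arr=0 -> substrate=1 bound=2 product=0
t=3: arr=3 -> substrate=4 bound=2 product=0
t=4: arr=1 -> substrate=3 bound=2 product=2
t=5: arr=1 -> substrate=4 bound=2 product=2
t=6: arr=0 -> substrate=4 bound=2 product=2
t=7: arr=3 -> substrate=5 bound=2 product=4
t=8: arr=0 -> substrate=5 bound=2 product=4
t=9: arr=0 -> substrate=5 bound=2 product=4
t=10: arr=3 -> substrate=6 bound=2 product=6
t=11: arr=2 -> substrate=8 bound=2 product=6
t=12: arr=2 -> substrate=10 bound=2 product=6
t=13: arr=2 -> substrate=10 bound=2 product=8

Answer: 0 2 2 2 2 2 2 2 2 2 2 2 2 2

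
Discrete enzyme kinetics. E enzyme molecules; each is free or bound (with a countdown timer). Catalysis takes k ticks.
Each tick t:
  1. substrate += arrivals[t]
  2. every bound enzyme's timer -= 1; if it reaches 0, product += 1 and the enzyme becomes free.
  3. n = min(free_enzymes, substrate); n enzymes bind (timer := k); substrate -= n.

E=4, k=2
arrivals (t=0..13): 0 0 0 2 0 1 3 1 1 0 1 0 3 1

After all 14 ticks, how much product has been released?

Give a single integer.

t=0: arr=0 -> substrate=0 bound=0 product=0
t=1: arr=0 -> substrate=0 bound=0 product=0
t=2: arr=0 -> substrate=0 bound=0 product=0
t=3: arr=2 -> substrate=0 bound=2 product=0
t=4: arr=0 -> substrate=0 bound=2 product=0
t=5: arr=1 -> substrate=0 bound=1 product=2
t=6: arr=3 -> substrate=0 bound=4 product=2
t=7: arr=1 -> substrate=0 bound=4 product=3
t=8: arr=1 -> substrate=0 bound=2 product=6
t=9: arr=0 -> substrate=0 bound=1 product=7
t=10: arr=1 -> substrate=0 bound=1 product=8
t=11: arr=0 -> substrate=0 bound=1 product=8
t=12: arr=3 -> substrate=0 bound=3 product=9
t=13: arr=1 -> substrate=0 bound=4 product=9

Answer: 9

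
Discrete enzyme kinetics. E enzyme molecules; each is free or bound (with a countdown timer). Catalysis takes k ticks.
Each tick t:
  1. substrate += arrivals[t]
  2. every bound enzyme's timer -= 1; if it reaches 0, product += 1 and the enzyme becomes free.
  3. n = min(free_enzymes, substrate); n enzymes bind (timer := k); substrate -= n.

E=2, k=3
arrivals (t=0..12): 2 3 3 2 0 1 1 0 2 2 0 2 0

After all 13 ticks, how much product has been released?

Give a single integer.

t=0: arr=2 -> substrate=0 bound=2 product=0
t=1: arr=3 -> substrate=3 bound=2 product=0
t=2: arr=3 -> substrate=6 bound=2 product=0
t=3: arr=2 -> substrate=6 bound=2 product=2
t=4: arr=0 -> substrate=6 bound=2 product=2
t=5: arr=1 -> substrate=7 bound=2 product=2
t=6: arr=1 -> substrate=6 bound=2 product=4
t=7: arr=0 -> substrate=6 bound=2 product=4
t=8: arr=2 -> substrate=8 bound=2 product=4
t=9: arr=2 -> substrate=8 bound=2 product=6
t=10: arr=0 -> substrate=8 bound=2 product=6
t=11: arr=2 -> substrate=10 bound=2 product=6
t=12: arr=0 -> substrate=8 bound=2 product=8

Answer: 8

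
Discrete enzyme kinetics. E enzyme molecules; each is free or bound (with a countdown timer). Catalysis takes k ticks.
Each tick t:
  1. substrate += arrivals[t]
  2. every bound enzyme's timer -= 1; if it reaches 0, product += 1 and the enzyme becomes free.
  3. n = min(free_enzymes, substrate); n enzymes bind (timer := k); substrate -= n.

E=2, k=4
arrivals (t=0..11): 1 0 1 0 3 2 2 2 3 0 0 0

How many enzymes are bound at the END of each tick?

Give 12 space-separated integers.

Answer: 1 1 2 2 2 2 2 2 2 2 2 2

Derivation:
t=0: arr=1 -> substrate=0 bound=1 product=0
t=1: arr=0 -> substrate=0 bound=1 product=0
t=2: arr=1 -> substrate=0 bound=2 product=0
t=3: arr=0 -> substrate=0 bound=2 product=0
t=4: arr=3 -> substrate=2 bound=2 product=1
t=5: arr=2 -> substrate=4 bound=2 product=1
t=6: arr=2 -> substrate=5 bound=2 product=2
t=7: arr=2 -> substrate=7 bound=2 product=2
t=8: arr=3 -> substrate=9 bound=2 product=3
t=9: arr=0 -> substrate=9 bound=2 product=3
t=10: arr=0 -> substrate=8 bound=2 product=4
t=11: arr=0 -> substrate=8 bound=2 product=4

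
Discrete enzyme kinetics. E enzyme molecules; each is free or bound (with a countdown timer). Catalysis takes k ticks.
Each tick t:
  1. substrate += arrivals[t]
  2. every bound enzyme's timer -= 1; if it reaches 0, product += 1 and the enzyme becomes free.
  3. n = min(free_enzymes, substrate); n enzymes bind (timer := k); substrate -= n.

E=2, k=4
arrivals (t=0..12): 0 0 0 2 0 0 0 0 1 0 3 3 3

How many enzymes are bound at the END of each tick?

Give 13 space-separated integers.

t=0: arr=0 -> substrate=0 bound=0 product=0
t=1: arr=0 -> substrate=0 bound=0 product=0
t=2: arr=0 -> substrate=0 bound=0 product=0
t=3: arr=2 -> substrate=0 bound=2 product=0
t=4: arr=0 -> substrate=0 bound=2 product=0
t=5: arr=0 -> substrate=0 bound=2 product=0
t=6: arr=0 -> substrate=0 bound=2 product=0
t=7: arr=0 -> substrate=0 bound=0 product=2
t=8: arr=1 -> substrate=0 bound=1 product=2
t=9: arr=0 -> substrate=0 bound=1 product=2
t=10: arr=3 -> substrate=2 bound=2 product=2
t=11: arr=3 -> substrate=5 bound=2 product=2
t=12: arr=3 -> substrate=7 bound=2 product=3

Answer: 0 0 0 2 2 2 2 0 1 1 2 2 2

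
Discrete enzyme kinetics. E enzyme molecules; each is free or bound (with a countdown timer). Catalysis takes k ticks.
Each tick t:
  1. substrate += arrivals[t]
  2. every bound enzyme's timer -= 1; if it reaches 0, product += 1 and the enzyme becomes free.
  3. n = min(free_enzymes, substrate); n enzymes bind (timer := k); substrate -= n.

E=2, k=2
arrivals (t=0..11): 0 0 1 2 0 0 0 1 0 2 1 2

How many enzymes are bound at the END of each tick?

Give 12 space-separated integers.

Answer: 0 0 1 2 2 1 0 1 1 2 2 2

Derivation:
t=0: arr=0 -> substrate=0 bound=0 product=0
t=1: arr=0 -> substrate=0 bound=0 product=0
t=2: arr=1 -> substrate=0 bound=1 product=0
t=3: arr=2 -> substrate=1 bound=2 product=0
t=4: arr=0 -> substrate=0 bound=2 product=1
t=5: arr=0 -> substrate=0 bound=1 product=2
t=6: arr=0 -> substrate=0 bound=0 product=3
t=7: arr=1 -> substrate=0 bound=1 product=3
t=8: arr=0 -> substrate=0 bound=1 product=3
t=9: arr=2 -> substrate=0 bound=2 product=4
t=10: arr=1 -> substrate=1 bound=2 product=4
t=11: arr=2 -> substrate=1 bound=2 product=6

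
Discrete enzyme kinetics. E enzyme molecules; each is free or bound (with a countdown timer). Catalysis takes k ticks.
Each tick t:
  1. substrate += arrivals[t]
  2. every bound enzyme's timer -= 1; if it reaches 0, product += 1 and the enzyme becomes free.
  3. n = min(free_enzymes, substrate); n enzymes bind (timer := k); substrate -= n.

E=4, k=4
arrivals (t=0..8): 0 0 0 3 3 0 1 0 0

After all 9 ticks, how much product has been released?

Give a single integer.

t=0: arr=0 -> substrate=0 bound=0 product=0
t=1: arr=0 -> substrate=0 bound=0 product=0
t=2: arr=0 -> substrate=0 bound=0 product=0
t=3: arr=3 -> substrate=0 bound=3 product=0
t=4: arr=3 -> substrate=2 bound=4 product=0
t=5: arr=0 -> substrate=2 bound=4 product=0
t=6: arr=1 -> substrate=3 bound=4 product=0
t=7: arr=0 -> substrate=0 bound=4 product=3
t=8: arr=0 -> substrate=0 bound=3 product=4

Answer: 4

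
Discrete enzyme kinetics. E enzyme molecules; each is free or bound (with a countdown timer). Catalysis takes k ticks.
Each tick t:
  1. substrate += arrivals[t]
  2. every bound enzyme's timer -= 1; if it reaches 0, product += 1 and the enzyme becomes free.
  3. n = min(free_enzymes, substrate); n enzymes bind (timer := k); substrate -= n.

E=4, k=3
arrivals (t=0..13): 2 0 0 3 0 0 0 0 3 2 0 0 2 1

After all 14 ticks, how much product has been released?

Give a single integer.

Answer: 9

Derivation:
t=0: arr=2 -> substrate=0 bound=2 product=0
t=1: arr=0 -> substrate=0 bound=2 product=0
t=2: arr=0 -> substrate=0 bound=2 product=0
t=3: arr=3 -> substrate=0 bound=3 product=2
t=4: arr=0 -> substrate=0 bound=3 product=2
t=5: arr=0 -> substrate=0 bound=3 product=2
t=6: arr=0 -> substrate=0 bound=0 product=5
t=7: arr=0 -> substrate=0 bound=0 product=5
t=8: arr=3 -> substrate=0 bound=3 product=5
t=9: arr=2 -> substrate=1 bound=4 product=5
t=10: arr=0 -> substrate=1 bound=4 product=5
t=11: arr=0 -> substrate=0 bound=2 product=8
t=12: arr=2 -> substrate=0 bound=3 product=9
t=13: arr=1 -> substrate=0 bound=4 product=9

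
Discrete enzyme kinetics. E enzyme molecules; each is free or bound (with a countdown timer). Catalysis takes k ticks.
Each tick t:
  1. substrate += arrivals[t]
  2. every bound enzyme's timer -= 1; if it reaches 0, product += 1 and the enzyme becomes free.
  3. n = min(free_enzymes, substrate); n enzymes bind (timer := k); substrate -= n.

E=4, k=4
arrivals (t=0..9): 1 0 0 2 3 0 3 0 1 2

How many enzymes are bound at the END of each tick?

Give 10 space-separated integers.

Answer: 1 1 1 3 4 4 4 4 4 4

Derivation:
t=0: arr=1 -> substrate=0 bound=1 product=0
t=1: arr=0 -> substrate=0 bound=1 product=0
t=2: arr=0 -> substrate=0 bound=1 product=0
t=3: arr=2 -> substrate=0 bound=3 product=0
t=4: arr=3 -> substrate=1 bound=4 product=1
t=5: arr=0 -> substrate=1 bound=4 product=1
t=6: arr=3 -> substrate=4 bound=4 product=1
t=7: arr=0 -> substrate=2 bound=4 product=3
t=8: arr=1 -> substrate=1 bound=4 product=5
t=9: arr=2 -> substrate=3 bound=4 product=5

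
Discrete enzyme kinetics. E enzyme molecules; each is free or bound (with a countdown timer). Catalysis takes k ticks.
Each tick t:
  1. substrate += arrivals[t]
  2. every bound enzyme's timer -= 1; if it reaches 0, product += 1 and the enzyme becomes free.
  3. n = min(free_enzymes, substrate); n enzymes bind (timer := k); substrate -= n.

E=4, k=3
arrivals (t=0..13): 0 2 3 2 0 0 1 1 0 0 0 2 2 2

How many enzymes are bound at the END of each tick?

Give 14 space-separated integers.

t=0: arr=0 -> substrate=0 bound=0 product=0
t=1: arr=2 -> substrate=0 bound=2 product=0
t=2: arr=3 -> substrate=1 bound=4 product=0
t=3: arr=2 -> substrate=3 bound=4 product=0
t=4: arr=0 -> substrate=1 bound=4 product=2
t=5: arr=0 -> substrate=0 bound=3 product=4
t=6: arr=1 -> substrate=0 bound=4 product=4
t=7: arr=1 -> substrate=0 bound=3 product=6
t=8: arr=0 -> substrate=0 bound=2 product=7
t=9: arr=0 -> substrate=0 bound=1 product=8
t=10: arr=0 -> substrate=0 bound=0 product=9
t=11: arr=2 -> substrate=0 bound=2 product=9
t=12: arr=2 -> substrate=0 bound=4 product=9
t=13: arr=2 -> substrate=2 bound=4 product=9

Answer: 0 2 4 4 4 3 4 3 2 1 0 2 4 4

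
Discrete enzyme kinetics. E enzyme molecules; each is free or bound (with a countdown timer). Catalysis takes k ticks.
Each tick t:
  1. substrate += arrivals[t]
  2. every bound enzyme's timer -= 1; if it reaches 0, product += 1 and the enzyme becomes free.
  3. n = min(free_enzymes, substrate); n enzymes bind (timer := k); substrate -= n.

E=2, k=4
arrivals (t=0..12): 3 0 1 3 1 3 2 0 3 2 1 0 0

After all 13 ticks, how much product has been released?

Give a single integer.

Answer: 6

Derivation:
t=0: arr=3 -> substrate=1 bound=2 product=0
t=1: arr=0 -> substrate=1 bound=2 product=0
t=2: arr=1 -> substrate=2 bound=2 product=0
t=3: arr=3 -> substrate=5 bound=2 product=0
t=4: arr=1 -> substrate=4 bound=2 product=2
t=5: arr=3 -> substrate=7 bound=2 product=2
t=6: arr=2 -> substrate=9 bound=2 product=2
t=7: arr=0 -> substrate=9 bound=2 product=2
t=8: arr=3 -> substrate=10 bound=2 product=4
t=9: arr=2 -> substrate=12 bound=2 product=4
t=10: arr=1 -> substrate=13 bound=2 product=4
t=11: arr=0 -> substrate=13 bound=2 product=4
t=12: arr=0 -> substrate=11 bound=2 product=6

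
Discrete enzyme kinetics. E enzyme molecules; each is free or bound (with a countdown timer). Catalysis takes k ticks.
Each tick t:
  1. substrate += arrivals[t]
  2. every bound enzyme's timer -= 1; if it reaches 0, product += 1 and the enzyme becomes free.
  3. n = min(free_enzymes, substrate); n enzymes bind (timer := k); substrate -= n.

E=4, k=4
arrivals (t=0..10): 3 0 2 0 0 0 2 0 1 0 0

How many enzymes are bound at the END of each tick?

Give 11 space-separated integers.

Answer: 3 3 4 4 2 2 3 3 3 3 1

Derivation:
t=0: arr=3 -> substrate=0 bound=3 product=0
t=1: arr=0 -> substrate=0 bound=3 product=0
t=2: arr=2 -> substrate=1 bound=4 product=0
t=3: arr=0 -> substrate=1 bound=4 product=0
t=4: arr=0 -> substrate=0 bound=2 product=3
t=5: arr=0 -> substrate=0 bound=2 product=3
t=6: arr=2 -> substrate=0 bound=3 product=4
t=7: arr=0 -> substrate=0 bound=3 product=4
t=8: arr=1 -> substrate=0 bound=3 product=5
t=9: arr=0 -> substrate=0 bound=3 product=5
t=10: arr=0 -> substrate=0 bound=1 product=7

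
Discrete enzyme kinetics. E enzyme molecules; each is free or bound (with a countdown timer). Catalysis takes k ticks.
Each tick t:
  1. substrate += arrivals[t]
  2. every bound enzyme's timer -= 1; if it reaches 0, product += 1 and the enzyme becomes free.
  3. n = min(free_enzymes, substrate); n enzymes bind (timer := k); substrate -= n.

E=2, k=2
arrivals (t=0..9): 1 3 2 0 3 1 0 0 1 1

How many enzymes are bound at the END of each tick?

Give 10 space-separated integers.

t=0: arr=1 -> substrate=0 bound=1 product=0
t=1: arr=3 -> substrate=2 bound=2 product=0
t=2: arr=2 -> substrate=3 bound=2 product=1
t=3: arr=0 -> substrate=2 bound=2 product=2
t=4: arr=3 -> substrate=4 bound=2 product=3
t=5: arr=1 -> substrate=4 bound=2 product=4
t=6: arr=0 -> substrate=3 bound=2 product=5
t=7: arr=0 -> substrate=2 bound=2 product=6
t=8: arr=1 -> substrate=2 bound=2 product=7
t=9: arr=1 -> substrate=2 bound=2 product=8

Answer: 1 2 2 2 2 2 2 2 2 2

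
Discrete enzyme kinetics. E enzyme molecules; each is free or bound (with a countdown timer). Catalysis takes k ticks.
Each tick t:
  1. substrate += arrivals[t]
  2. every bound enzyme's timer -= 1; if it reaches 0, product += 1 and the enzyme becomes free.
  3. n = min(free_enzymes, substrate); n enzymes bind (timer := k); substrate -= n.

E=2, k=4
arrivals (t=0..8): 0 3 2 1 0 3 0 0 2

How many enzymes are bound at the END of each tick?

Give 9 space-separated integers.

Answer: 0 2 2 2 2 2 2 2 2

Derivation:
t=0: arr=0 -> substrate=0 bound=0 product=0
t=1: arr=3 -> substrate=1 bound=2 product=0
t=2: arr=2 -> substrate=3 bound=2 product=0
t=3: arr=1 -> substrate=4 bound=2 product=0
t=4: arr=0 -> substrate=4 bound=2 product=0
t=5: arr=3 -> substrate=5 bound=2 product=2
t=6: arr=0 -> substrate=5 bound=2 product=2
t=7: arr=0 -> substrate=5 bound=2 product=2
t=8: arr=2 -> substrate=7 bound=2 product=2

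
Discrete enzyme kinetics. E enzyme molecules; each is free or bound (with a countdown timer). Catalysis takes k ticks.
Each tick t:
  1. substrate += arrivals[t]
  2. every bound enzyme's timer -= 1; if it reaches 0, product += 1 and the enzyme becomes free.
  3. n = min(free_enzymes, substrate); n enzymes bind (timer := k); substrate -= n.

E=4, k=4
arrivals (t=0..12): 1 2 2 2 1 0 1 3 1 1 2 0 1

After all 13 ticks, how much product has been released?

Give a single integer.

Answer: 9

Derivation:
t=0: arr=1 -> substrate=0 bound=1 product=0
t=1: arr=2 -> substrate=0 bound=3 product=0
t=2: arr=2 -> substrate=1 bound=4 product=0
t=3: arr=2 -> substrate=3 bound=4 product=0
t=4: arr=1 -> substrate=3 bound=4 product=1
t=5: arr=0 -> substrate=1 bound=4 product=3
t=6: arr=1 -> substrate=1 bound=4 product=4
t=7: arr=3 -> substrate=4 bound=4 product=4
t=8: arr=1 -> substrate=4 bound=4 product=5
t=9: arr=1 -> substrate=3 bound=4 product=7
t=10: arr=2 -> substrate=4 bound=4 product=8
t=11: arr=0 -> substrate=4 bound=4 product=8
t=12: arr=1 -> substrate=4 bound=4 product=9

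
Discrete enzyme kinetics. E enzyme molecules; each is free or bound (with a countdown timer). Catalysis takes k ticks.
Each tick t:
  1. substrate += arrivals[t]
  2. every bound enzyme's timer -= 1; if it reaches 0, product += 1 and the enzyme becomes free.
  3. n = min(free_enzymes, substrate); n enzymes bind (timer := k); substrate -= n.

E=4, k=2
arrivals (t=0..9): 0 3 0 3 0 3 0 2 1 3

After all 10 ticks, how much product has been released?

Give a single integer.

t=0: arr=0 -> substrate=0 bound=0 product=0
t=1: arr=3 -> substrate=0 bound=3 product=0
t=2: arr=0 -> substrate=0 bound=3 product=0
t=3: arr=3 -> substrate=0 bound=3 product=3
t=4: arr=0 -> substrate=0 bound=3 product=3
t=5: arr=3 -> substrate=0 bound=3 product=6
t=6: arr=0 -> substrate=0 bound=3 product=6
t=7: arr=2 -> substrate=0 bound=2 product=9
t=8: arr=1 -> substrate=0 bound=3 product=9
t=9: arr=3 -> substrate=0 bound=4 product=11

Answer: 11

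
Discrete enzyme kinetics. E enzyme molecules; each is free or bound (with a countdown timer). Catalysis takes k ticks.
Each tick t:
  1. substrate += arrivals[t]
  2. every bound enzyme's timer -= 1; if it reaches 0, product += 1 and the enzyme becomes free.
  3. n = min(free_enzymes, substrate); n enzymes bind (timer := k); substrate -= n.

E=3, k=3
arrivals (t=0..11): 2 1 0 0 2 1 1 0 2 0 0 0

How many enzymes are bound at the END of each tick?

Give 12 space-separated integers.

t=0: arr=2 -> substrate=0 bound=2 product=0
t=1: arr=1 -> substrate=0 bound=3 product=0
t=2: arr=0 -> substrate=0 bound=3 product=0
t=3: arr=0 -> substrate=0 bound=1 product=2
t=4: arr=2 -> substrate=0 bound=2 product=3
t=5: arr=1 -> substrate=0 bound=3 product=3
t=6: arr=1 -> substrate=1 bound=3 product=3
t=7: arr=0 -> substrate=0 bound=2 product=5
t=8: arr=2 -> substrate=0 bound=3 product=6
t=9: arr=0 -> substrate=0 bound=3 product=6
t=10: arr=0 -> substrate=0 bound=2 product=7
t=11: arr=0 -> substrate=0 bound=0 product=9

Answer: 2 3 3 1 2 3 3 2 3 3 2 0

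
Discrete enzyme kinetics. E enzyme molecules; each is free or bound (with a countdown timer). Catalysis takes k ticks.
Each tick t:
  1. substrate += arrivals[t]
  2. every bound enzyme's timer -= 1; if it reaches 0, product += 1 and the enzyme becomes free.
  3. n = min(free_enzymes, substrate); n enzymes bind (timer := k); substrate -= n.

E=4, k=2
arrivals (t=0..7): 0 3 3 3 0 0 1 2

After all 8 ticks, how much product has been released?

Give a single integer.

Answer: 9

Derivation:
t=0: arr=0 -> substrate=0 bound=0 product=0
t=1: arr=3 -> substrate=0 bound=3 product=0
t=2: arr=3 -> substrate=2 bound=4 product=0
t=3: arr=3 -> substrate=2 bound=4 product=3
t=4: arr=0 -> substrate=1 bound=4 product=4
t=5: arr=0 -> substrate=0 bound=2 product=7
t=6: arr=1 -> substrate=0 bound=2 product=8
t=7: arr=2 -> substrate=0 bound=3 product=9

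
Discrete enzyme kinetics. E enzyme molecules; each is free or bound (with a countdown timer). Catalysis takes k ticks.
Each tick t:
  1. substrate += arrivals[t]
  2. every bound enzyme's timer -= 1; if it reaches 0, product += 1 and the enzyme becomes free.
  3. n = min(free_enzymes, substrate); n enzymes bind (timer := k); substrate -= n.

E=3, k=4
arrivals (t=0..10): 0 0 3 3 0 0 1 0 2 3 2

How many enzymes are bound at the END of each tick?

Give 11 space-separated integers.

t=0: arr=0 -> substrate=0 bound=0 product=0
t=1: arr=0 -> substrate=0 bound=0 product=0
t=2: arr=3 -> substrate=0 bound=3 product=0
t=3: arr=3 -> substrate=3 bound=3 product=0
t=4: arr=0 -> substrate=3 bound=3 product=0
t=5: arr=0 -> substrate=3 bound=3 product=0
t=6: arr=1 -> substrate=1 bound=3 product=3
t=7: arr=0 -> substrate=1 bound=3 product=3
t=8: arr=2 -> substrate=3 bound=3 product=3
t=9: arr=3 -> substrate=6 bound=3 product=3
t=10: arr=2 -> substrate=5 bound=3 product=6

Answer: 0 0 3 3 3 3 3 3 3 3 3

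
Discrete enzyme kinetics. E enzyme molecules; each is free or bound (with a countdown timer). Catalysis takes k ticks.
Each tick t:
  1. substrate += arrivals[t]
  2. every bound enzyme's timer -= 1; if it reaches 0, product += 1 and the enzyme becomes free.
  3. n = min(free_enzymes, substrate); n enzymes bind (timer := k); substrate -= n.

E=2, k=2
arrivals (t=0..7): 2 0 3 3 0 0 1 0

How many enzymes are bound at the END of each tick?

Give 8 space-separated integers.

Answer: 2 2 2 2 2 2 2 2

Derivation:
t=0: arr=2 -> substrate=0 bound=2 product=0
t=1: arr=0 -> substrate=0 bound=2 product=0
t=2: arr=3 -> substrate=1 bound=2 product=2
t=3: arr=3 -> substrate=4 bound=2 product=2
t=4: arr=0 -> substrate=2 bound=2 product=4
t=5: arr=0 -> substrate=2 bound=2 product=4
t=6: arr=1 -> substrate=1 bound=2 product=6
t=7: arr=0 -> substrate=1 bound=2 product=6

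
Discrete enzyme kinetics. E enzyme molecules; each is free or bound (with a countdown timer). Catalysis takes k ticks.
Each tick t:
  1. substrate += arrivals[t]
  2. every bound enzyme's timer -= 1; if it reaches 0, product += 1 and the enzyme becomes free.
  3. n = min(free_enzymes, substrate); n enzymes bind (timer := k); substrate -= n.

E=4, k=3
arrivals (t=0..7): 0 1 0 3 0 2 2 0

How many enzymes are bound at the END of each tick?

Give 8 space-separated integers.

Answer: 0 1 1 4 3 4 4 4

Derivation:
t=0: arr=0 -> substrate=0 bound=0 product=0
t=1: arr=1 -> substrate=0 bound=1 product=0
t=2: arr=0 -> substrate=0 bound=1 product=0
t=3: arr=3 -> substrate=0 bound=4 product=0
t=4: arr=0 -> substrate=0 bound=3 product=1
t=5: arr=2 -> substrate=1 bound=4 product=1
t=6: arr=2 -> substrate=0 bound=4 product=4
t=7: arr=0 -> substrate=0 bound=4 product=4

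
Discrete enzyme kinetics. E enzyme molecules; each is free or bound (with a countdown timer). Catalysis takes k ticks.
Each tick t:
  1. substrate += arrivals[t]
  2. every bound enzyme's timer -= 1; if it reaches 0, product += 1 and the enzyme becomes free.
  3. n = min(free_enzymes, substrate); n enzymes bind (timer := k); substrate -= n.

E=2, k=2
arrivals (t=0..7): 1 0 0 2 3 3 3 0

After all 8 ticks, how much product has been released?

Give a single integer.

t=0: arr=1 -> substrate=0 bound=1 product=0
t=1: arr=0 -> substrate=0 bound=1 product=0
t=2: arr=0 -> substrate=0 bound=0 product=1
t=3: arr=2 -> substrate=0 bound=2 product=1
t=4: arr=3 -> substrate=3 bound=2 product=1
t=5: arr=3 -> substrate=4 bound=2 product=3
t=6: arr=3 -> substrate=7 bound=2 product=3
t=7: arr=0 -> substrate=5 bound=2 product=5

Answer: 5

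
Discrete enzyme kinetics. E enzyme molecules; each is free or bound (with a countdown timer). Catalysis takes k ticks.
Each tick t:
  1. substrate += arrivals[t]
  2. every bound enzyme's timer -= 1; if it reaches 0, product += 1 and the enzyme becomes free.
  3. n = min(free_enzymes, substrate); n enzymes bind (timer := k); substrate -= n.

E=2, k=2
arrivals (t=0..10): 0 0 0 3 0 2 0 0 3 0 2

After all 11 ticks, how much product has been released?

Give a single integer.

t=0: arr=0 -> substrate=0 bound=0 product=0
t=1: arr=0 -> substrate=0 bound=0 product=0
t=2: arr=0 -> substrate=0 bound=0 product=0
t=3: arr=3 -> substrate=1 bound=2 product=0
t=4: arr=0 -> substrate=1 bound=2 product=0
t=5: arr=2 -> substrate=1 bound=2 product=2
t=6: arr=0 -> substrate=1 bound=2 product=2
t=7: arr=0 -> substrate=0 bound=1 product=4
t=8: arr=3 -> substrate=2 bound=2 product=4
t=9: arr=0 -> substrate=1 bound=2 product=5
t=10: arr=2 -> substrate=2 bound=2 product=6

Answer: 6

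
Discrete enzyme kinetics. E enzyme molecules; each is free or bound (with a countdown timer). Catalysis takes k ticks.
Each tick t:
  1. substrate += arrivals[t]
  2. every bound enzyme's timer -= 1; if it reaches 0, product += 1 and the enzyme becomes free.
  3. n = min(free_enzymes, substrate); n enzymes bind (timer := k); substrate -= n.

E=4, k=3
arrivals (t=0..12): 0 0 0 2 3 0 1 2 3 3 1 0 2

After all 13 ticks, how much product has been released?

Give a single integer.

t=0: arr=0 -> substrate=0 bound=0 product=0
t=1: arr=0 -> substrate=0 bound=0 product=0
t=2: arr=0 -> substrate=0 bound=0 product=0
t=3: arr=2 -> substrate=0 bound=2 product=0
t=4: arr=3 -> substrate=1 bound=4 product=0
t=5: arr=0 -> substrate=1 bound=4 product=0
t=6: arr=1 -> substrate=0 bound=4 product=2
t=7: arr=2 -> substrate=0 bound=4 product=4
t=8: arr=3 -> substrate=3 bound=4 product=4
t=9: arr=3 -> substrate=4 bound=4 product=6
t=10: arr=1 -> substrate=3 bound=4 product=8
t=11: arr=0 -> substrate=3 bound=4 product=8
t=12: arr=2 -> substrate=3 bound=4 product=10

Answer: 10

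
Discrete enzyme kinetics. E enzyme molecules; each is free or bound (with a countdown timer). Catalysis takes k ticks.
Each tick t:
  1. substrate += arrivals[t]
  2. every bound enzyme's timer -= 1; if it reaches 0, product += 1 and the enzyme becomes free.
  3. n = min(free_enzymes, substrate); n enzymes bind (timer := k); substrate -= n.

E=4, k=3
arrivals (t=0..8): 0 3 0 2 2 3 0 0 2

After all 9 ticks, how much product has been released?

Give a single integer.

t=0: arr=0 -> substrate=0 bound=0 product=0
t=1: arr=3 -> substrate=0 bound=3 product=0
t=2: arr=0 -> substrate=0 bound=3 product=0
t=3: arr=2 -> substrate=1 bound=4 product=0
t=4: arr=2 -> substrate=0 bound=4 product=3
t=5: arr=3 -> substrate=3 bound=4 product=3
t=6: arr=0 -> substrate=2 bound=4 product=4
t=7: arr=0 -> substrate=0 bound=3 product=7
t=8: arr=2 -> substrate=1 bound=4 product=7

Answer: 7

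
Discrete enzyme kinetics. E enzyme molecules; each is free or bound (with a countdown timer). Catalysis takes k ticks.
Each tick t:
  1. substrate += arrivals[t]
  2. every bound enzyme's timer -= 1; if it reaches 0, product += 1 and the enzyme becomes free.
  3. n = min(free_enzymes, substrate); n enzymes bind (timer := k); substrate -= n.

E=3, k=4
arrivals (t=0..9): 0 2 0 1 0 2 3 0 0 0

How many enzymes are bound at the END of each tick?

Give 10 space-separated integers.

t=0: arr=0 -> substrate=0 bound=0 product=0
t=1: arr=2 -> substrate=0 bound=2 product=0
t=2: arr=0 -> substrate=0 bound=2 product=0
t=3: arr=1 -> substrate=0 bound=3 product=0
t=4: arr=0 -> substrate=0 bound=3 product=0
t=5: arr=2 -> substrate=0 bound=3 product=2
t=6: arr=3 -> substrate=3 bound=3 product=2
t=7: arr=0 -> substrate=2 bound=3 product=3
t=8: arr=0 -> substrate=2 bound=3 product=3
t=9: arr=0 -> substrate=0 bound=3 product=5

Answer: 0 2 2 3 3 3 3 3 3 3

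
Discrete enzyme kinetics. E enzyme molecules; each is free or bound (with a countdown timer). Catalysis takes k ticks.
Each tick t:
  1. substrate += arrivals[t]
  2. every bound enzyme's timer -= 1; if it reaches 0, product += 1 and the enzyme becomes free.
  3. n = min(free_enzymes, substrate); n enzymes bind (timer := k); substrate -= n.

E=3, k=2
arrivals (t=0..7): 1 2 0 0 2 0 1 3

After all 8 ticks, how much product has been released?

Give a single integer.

Answer: 5

Derivation:
t=0: arr=1 -> substrate=0 bound=1 product=0
t=1: arr=2 -> substrate=0 bound=3 product=0
t=2: arr=0 -> substrate=0 bound=2 product=1
t=3: arr=0 -> substrate=0 bound=0 product=3
t=4: arr=2 -> substrate=0 bound=2 product=3
t=5: arr=0 -> substrate=0 bound=2 product=3
t=6: arr=1 -> substrate=0 bound=1 product=5
t=7: arr=3 -> substrate=1 bound=3 product=5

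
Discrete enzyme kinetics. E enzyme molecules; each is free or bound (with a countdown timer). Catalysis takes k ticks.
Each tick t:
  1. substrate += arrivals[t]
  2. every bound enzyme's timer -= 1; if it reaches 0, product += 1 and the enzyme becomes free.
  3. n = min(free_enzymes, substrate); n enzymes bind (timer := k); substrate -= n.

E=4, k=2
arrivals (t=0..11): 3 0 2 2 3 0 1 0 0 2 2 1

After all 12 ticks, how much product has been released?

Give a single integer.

Answer: 13

Derivation:
t=0: arr=3 -> substrate=0 bound=3 product=0
t=1: arr=0 -> substrate=0 bound=3 product=0
t=2: arr=2 -> substrate=0 bound=2 product=3
t=3: arr=2 -> substrate=0 bound=4 product=3
t=4: arr=3 -> substrate=1 bound=4 product=5
t=5: arr=0 -> substrate=0 bound=3 product=7
t=6: arr=1 -> substrate=0 bound=2 product=9
t=7: arr=0 -> substrate=0 bound=1 product=10
t=8: arr=0 -> substrate=0 bound=0 product=11
t=9: arr=2 -> substrate=0 bound=2 product=11
t=10: arr=2 -> substrate=0 bound=4 product=11
t=11: arr=1 -> substrate=0 bound=3 product=13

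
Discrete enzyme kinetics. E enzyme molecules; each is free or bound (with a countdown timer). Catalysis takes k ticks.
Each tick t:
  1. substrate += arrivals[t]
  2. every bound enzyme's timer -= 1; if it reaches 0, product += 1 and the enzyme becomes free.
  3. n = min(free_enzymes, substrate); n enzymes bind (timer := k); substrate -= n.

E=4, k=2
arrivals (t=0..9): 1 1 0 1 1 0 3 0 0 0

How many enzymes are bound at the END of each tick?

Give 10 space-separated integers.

t=0: arr=1 -> substrate=0 bound=1 product=0
t=1: arr=1 -> substrate=0 bound=2 product=0
t=2: arr=0 -> substrate=0 bound=1 product=1
t=3: arr=1 -> substrate=0 bound=1 product=2
t=4: arr=1 -> substrate=0 bound=2 product=2
t=5: arr=0 -> substrate=0 bound=1 product=3
t=6: arr=3 -> substrate=0 bound=3 product=4
t=7: arr=0 -> substrate=0 bound=3 product=4
t=8: arr=0 -> substrate=0 bound=0 product=7
t=9: arr=0 -> substrate=0 bound=0 product=7

Answer: 1 2 1 1 2 1 3 3 0 0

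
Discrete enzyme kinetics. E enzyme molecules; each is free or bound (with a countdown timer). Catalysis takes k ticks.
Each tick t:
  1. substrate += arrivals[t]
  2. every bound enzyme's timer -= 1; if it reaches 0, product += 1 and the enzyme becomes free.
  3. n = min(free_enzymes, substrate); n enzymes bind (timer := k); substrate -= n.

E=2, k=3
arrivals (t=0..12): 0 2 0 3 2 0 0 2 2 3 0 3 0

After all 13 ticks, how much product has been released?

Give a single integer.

Answer: 6

Derivation:
t=0: arr=0 -> substrate=0 bound=0 product=0
t=1: arr=2 -> substrate=0 bound=2 product=0
t=2: arr=0 -> substrate=0 bound=2 product=0
t=3: arr=3 -> substrate=3 bound=2 product=0
t=4: arr=2 -> substrate=3 bound=2 product=2
t=5: arr=0 -> substrate=3 bound=2 product=2
t=6: arr=0 -> substrate=3 bound=2 product=2
t=7: arr=2 -> substrate=3 bound=2 product=4
t=8: arr=2 -> substrate=5 bound=2 product=4
t=9: arr=3 -> substrate=8 bound=2 product=4
t=10: arr=0 -> substrate=6 bound=2 product=6
t=11: arr=3 -> substrate=9 bound=2 product=6
t=12: arr=0 -> substrate=9 bound=2 product=6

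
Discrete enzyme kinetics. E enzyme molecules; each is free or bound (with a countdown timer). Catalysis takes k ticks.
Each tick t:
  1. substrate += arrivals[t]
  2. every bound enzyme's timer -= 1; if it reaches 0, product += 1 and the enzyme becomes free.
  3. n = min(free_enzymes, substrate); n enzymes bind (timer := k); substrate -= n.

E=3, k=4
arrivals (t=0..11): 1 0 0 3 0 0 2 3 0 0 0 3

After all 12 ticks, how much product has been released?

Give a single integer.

t=0: arr=1 -> substrate=0 bound=1 product=0
t=1: arr=0 -> substrate=0 bound=1 product=0
t=2: arr=0 -> substrate=0 bound=1 product=0
t=3: arr=3 -> substrate=1 bound=3 product=0
t=4: arr=0 -> substrate=0 bound=3 product=1
t=5: arr=0 -> substrate=0 bound=3 product=1
t=6: arr=2 -> substrate=2 bound=3 product=1
t=7: arr=3 -> substrate=3 bound=3 product=3
t=8: arr=0 -> substrate=2 bound=3 product=4
t=9: arr=0 -> substrate=2 bound=3 product=4
t=10: arr=0 -> substrate=2 bound=3 product=4
t=11: arr=3 -> substrate=3 bound=3 product=6

Answer: 6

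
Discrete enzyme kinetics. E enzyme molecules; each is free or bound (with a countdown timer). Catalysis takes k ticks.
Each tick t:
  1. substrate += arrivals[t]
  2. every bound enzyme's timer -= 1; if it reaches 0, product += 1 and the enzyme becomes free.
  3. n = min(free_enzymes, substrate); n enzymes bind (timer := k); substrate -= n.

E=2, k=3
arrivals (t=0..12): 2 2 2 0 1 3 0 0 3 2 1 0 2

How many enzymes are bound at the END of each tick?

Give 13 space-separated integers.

t=0: arr=2 -> substrate=0 bound=2 product=0
t=1: arr=2 -> substrate=2 bound=2 product=0
t=2: arr=2 -> substrate=4 bound=2 product=0
t=3: arr=0 -> substrate=2 bound=2 product=2
t=4: arr=1 -> substrate=3 bound=2 product=2
t=5: arr=3 -> substrate=6 bound=2 product=2
t=6: arr=0 -> substrate=4 bound=2 product=4
t=7: arr=0 -> substrate=4 bound=2 product=4
t=8: arr=3 -> substrate=7 bound=2 product=4
t=9: arr=2 -> substrate=7 bound=2 product=6
t=10: arr=1 -> substrate=8 bound=2 product=6
t=11: arr=0 -> substrate=8 bound=2 product=6
t=12: arr=2 -> substrate=8 bound=2 product=8

Answer: 2 2 2 2 2 2 2 2 2 2 2 2 2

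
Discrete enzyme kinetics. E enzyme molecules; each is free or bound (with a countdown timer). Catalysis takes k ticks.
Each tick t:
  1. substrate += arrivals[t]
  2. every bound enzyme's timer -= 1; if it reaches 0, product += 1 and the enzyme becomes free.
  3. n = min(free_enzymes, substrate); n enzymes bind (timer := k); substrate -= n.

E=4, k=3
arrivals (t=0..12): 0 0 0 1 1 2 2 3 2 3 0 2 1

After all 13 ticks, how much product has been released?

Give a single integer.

Answer: 9

Derivation:
t=0: arr=0 -> substrate=0 bound=0 product=0
t=1: arr=0 -> substrate=0 bound=0 product=0
t=2: arr=0 -> substrate=0 bound=0 product=0
t=3: arr=1 -> substrate=0 bound=1 product=0
t=4: arr=1 -> substrate=0 bound=2 product=0
t=5: arr=2 -> substrate=0 bound=4 product=0
t=6: arr=2 -> substrate=1 bound=4 product=1
t=7: arr=3 -> substrate=3 bound=4 product=2
t=8: arr=2 -> substrate=3 bound=4 product=4
t=9: arr=3 -> substrate=5 bound=4 product=5
t=10: arr=0 -> substrate=4 bound=4 product=6
t=11: arr=2 -> substrate=4 bound=4 product=8
t=12: arr=1 -> substrate=4 bound=4 product=9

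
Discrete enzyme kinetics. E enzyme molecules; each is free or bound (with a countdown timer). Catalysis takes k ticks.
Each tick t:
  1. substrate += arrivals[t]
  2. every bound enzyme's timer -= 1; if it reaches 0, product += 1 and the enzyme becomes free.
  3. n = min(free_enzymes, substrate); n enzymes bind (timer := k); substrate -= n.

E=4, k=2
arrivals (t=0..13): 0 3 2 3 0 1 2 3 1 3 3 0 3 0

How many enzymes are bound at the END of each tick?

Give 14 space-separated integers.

t=0: arr=0 -> substrate=0 bound=0 product=0
t=1: arr=3 -> substrate=0 bound=3 product=0
t=2: arr=2 -> substrate=1 bound=4 product=0
t=3: arr=3 -> substrate=1 bound=4 product=3
t=4: arr=0 -> substrate=0 bound=4 product=4
t=5: arr=1 -> substrate=0 bound=2 product=7
t=6: arr=2 -> substrate=0 bound=3 product=8
t=7: arr=3 -> substrate=1 bound=4 product=9
t=8: arr=1 -> substrate=0 bound=4 product=11
t=9: arr=3 -> substrate=1 bound=4 product=13
t=10: arr=3 -> substrate=2 bound=4 product=15
t=11: arr=0 -> substrate=0 bound=4 product=17
t=12: arr=3 -> substrate=1 bound=4 product=19
t=13: arr=0 -> substrate=0 bound=3 product=21

Answer: 0 3 4 4 4 2 3 4 4 4 4 4 4 3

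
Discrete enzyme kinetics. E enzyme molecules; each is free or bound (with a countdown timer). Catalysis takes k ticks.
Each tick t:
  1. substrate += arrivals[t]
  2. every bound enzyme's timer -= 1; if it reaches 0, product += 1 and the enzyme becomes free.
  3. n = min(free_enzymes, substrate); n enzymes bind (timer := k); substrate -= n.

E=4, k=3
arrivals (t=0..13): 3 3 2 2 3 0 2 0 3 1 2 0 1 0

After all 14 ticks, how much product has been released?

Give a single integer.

Answer: 16

Derivation:
t=0: arr=3 -> substrate=0 bound=3 product=0
t=1: arr=3 -> substrate=2 bound=4 product=0
t=2: arr=2 -> substrate=4 bound=4 product=0
t=3: arr=2 -> substrate=3 bound=4 product=3
t=4: arr=3 -> substrate=5 bound=4 product=4
t=5: arr=0 -> substrate=5 bound=4 product=4
t=6: arr=2 -> substrate=4 bound=4 product=7
t=7: arr=0 -> substrate=3 bound=4 product=8
t=8: arr=3 -> substrate=6 bound=4 product=8
t=9: arr=1 -> substrate=4 bound=4 product=11
t=10: arr=2 -> substrate=5 bound=4 product=12
t=11: arr=0 -> substrate=5 bound=4 product=12
t=12: arr=1 -> substrate=3 bound=4 product=15
t=13: arr=0 -> substrate=2 bound=4 product=16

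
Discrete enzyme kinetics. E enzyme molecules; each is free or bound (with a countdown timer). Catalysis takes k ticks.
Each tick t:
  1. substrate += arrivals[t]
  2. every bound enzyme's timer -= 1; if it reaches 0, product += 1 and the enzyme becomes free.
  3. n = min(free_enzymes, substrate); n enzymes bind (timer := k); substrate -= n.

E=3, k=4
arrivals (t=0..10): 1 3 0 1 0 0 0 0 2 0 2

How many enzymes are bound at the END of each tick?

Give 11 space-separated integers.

t=0: arr=1 -> substrate=0 bound=1 product=0
t=1: arr=3 -> substrate=1 bound=3 product=0
t=2: arr=0 -> substrate=1 bound=3 product=0
t=3: arr=1 -> substrate=2 bound=3 product=0
t=4: arr=0 -> substrate=1 bound=3 product=1
t=5: arr=0 -> substrate=0 bound=2 product=3
t=6: arr=0 -> substrate=0 bound=2 product=3
t=7: arr=0 -> substrate=0 bound=2 product=3
t=8: arr=2 -> substrate=0 bound=3 product=4
t=9: arr=0 -> substrate=0 bound=2 product=5
t=10: arr=2 -> substrate=1 bound=3 product=5

Answer: 1 3 3 3 3 2 2 2 3 2 3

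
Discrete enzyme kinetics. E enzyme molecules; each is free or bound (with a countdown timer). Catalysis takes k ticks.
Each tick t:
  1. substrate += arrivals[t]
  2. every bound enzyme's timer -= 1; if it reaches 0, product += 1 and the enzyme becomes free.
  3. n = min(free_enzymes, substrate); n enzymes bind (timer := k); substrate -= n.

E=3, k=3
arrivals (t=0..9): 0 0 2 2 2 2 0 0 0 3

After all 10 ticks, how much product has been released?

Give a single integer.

Answer: 6

Derivation:
t=0: arr=0 -> substrate=0 bound=0 product=0
t=1: arr=0 -> substrate=0 bound=0 product=0
t=2: arr=2 -> substrate=0 bound=2 product=0
t=3: arr=2 -> substrate=1 bound=3 product=0
t=4: arr=2 -> substrate=3 bound=3 product=0
t=5: arr=2 -> substrate=3 bound=3 product=2
t=6: arr=0 -> substrate=2 bound=3 product=3
t=7: arr=0 -> substrate=2 bound=3 product=3
t=8: arr=0 -> substrate=0 bound=3 product=5
t=9: arr=3 -> substrate=2 bound=3 product=6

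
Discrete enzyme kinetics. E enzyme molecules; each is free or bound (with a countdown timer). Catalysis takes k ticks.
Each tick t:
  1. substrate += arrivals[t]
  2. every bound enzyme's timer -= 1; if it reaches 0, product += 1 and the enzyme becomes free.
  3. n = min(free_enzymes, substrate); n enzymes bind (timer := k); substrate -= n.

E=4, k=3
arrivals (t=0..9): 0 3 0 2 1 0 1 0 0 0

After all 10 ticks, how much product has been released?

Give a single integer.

t=0: arr=0 -> substrate=0 bound=0 product=0
t=1: arr=3 -> substrate=0 bound=3 product=0
t=2: arr=0 -> substrate=0 bound=3 product=0
t=3: arr=2 -> substrate=1 bound=4 product=0
t=4: arr=1 -> substrate=0 bound=3 product=3
t=5: arr=0 -> substrate=0 bound=3 product=3
t=6: arr=1 -> substrate=0 bound=3 product=4
t=7: arr=0 -> substrate=0 bound=1 product=6
t=8: arr=0 -> substrate=0 bound=1 product=6
t=9: arr=0 -> substrate=0 bound=0 product=7

Answer: 7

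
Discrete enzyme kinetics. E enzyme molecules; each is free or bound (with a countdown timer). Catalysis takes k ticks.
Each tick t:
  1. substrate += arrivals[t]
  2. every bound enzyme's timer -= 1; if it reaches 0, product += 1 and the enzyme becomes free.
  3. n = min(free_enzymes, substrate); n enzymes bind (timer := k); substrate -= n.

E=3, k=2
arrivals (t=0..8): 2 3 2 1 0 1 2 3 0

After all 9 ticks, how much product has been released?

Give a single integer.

Answer: 11

Derivation:
t=0: arr=2 -> substrate=0 bound=2 product=0
t=1: arr=3 -> substrate=2 bound=3 product=0
t=2: arr=2 -> substrate=2 bound=3 product=2
t=3: arr=1 -> substrate=2 bound=3 product=3
t=4: arr=0 -> substrate=0 bound=3 product=5
t=5: arr=1 -> substrate=0 bound=3 product=6
t=6: arr=2 -> substrate=0 bound=3 product=8
t=7: arr=3 -> substrate=2 bound=3 product=9
t=8: arr=0 -> substrate=0 bound=3 product=11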